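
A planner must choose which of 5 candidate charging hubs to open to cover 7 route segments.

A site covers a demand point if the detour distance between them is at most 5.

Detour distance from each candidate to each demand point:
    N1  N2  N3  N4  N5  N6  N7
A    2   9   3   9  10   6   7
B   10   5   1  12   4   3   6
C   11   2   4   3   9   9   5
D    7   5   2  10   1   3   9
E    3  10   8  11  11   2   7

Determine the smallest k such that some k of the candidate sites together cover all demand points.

Coverage sets (demand points within 5 of each site):
  A: {N1, N3}
  B: {N2, N3, N5, N6}
  C: {N2, N3, N4, N7}
  D: {N2, N3, N5, N6}
  E: {N1, N6}
No 2 sites suffice: every size-2 union leaves at least one demand point uncovered.
But {A, B, C} covers everything, so the minimum is 3.

3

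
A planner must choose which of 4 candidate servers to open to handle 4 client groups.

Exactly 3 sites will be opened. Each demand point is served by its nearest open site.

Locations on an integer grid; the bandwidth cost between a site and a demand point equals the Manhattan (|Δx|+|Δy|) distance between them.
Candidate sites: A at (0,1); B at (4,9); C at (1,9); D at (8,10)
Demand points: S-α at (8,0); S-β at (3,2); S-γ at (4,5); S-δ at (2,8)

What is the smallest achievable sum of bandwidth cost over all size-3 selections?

19

Open {A, B, C}.
  S-α→A 9, S-β→A 4, S-γ→B 4, S-δ→C 2  ⇒ total 19.
Compare {A, B, D}: total 20.
Compare {A, C, D}: total 22.
No size-3 selection does better; minimum is 19.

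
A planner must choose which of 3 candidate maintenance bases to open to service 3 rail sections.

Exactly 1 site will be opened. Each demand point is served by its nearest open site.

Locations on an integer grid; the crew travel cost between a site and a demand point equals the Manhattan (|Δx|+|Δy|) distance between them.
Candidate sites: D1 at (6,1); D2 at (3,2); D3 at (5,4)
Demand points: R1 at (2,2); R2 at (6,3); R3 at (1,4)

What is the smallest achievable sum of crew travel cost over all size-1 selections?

9

Open {D2}.
  R1→D2 1, R2→D2 4, R3→D2 4  ⇒ total 9.
Compare {D3}: total 11.
Compare {D1}: total 15.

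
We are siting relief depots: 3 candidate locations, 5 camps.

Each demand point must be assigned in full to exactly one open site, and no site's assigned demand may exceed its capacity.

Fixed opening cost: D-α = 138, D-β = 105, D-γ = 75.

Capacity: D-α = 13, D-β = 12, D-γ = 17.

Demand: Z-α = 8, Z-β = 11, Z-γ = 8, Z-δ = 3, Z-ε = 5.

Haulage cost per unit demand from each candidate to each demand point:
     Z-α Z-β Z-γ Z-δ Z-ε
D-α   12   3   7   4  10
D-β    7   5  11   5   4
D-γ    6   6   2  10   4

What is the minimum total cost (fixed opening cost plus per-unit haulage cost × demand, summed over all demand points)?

Open {D-α, D-β, D-γ}; cheapest assignment that respects the capacities:
  D-α (cap 13, load 11): Z-β — cost 11×3 = 33
  D-β (cap 12, load 8): Z-δ, Z-ε — cost 3×5 + 5×4 = 35
  D-γ (cap 17, load 16): Z-α, Z-γ — cost 8×6 + 8×2 = 64
  Shipping 132, fixed 318 → total 450.
  Any other capacity-feasible assignment to {D-α, D-β, D-γ} ships for at least 132.
Total demand is 35 and no other set of sites has combined capacity ≥ 35, so {D-α, D-β, D-γ} is the only feasible choice of open sites. Minimum: 450.

450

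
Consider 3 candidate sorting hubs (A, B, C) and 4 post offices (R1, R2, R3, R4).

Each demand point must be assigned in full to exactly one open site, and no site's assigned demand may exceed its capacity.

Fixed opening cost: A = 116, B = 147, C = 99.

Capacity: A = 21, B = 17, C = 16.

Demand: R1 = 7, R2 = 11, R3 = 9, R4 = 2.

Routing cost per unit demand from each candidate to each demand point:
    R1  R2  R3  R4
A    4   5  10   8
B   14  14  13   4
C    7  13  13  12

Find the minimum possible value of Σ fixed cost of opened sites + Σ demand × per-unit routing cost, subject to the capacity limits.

431

Open {A, C}; cheapest assignment that respects the capacities:
  A (cap 21, load 20): R1, R2, R4 — cost 7×4 + 11×5 + 2×8 = 99
  C (cap 16, load 9): R3 — cost 9×13 = 117
  Shipping 216, fixed 215 → total 431.
  Any other capacity-feasible assignment to {A, C} ships for at least 216.
Compare {A, B}: its best feasible assignment gives total 471.
Compare {A, B, C}: its best feasible assignment gives total 564.
Every other set of open sites that can feasibly serve all demand totals ≥ 471 even under its best assignment. Minimum: 431.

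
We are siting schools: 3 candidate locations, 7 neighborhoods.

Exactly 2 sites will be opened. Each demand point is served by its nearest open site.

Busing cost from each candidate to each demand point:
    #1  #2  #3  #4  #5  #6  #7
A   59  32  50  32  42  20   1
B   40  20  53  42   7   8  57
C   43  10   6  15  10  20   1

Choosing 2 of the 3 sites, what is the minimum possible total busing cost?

87

Open {B, C}.
  #1→B 40, #2→C 10, #3→C 6, #4→C 15, #5→B 7, #6→B 8, #7→C 1  ⇒ total 87.
Compare {A, C}: total 105.
Compare {A, B}: total 158.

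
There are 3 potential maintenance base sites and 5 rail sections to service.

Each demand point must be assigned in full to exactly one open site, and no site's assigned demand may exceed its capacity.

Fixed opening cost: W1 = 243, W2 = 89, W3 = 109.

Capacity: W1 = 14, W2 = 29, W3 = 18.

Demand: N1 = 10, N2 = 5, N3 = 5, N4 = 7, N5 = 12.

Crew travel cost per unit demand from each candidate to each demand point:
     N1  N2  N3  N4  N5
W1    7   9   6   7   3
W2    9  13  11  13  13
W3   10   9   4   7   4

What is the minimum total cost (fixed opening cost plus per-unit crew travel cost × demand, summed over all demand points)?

Open {W2, W3}; cheapest assignment that respects the capacities:
  W2 (cap 29, load 22): N1, N2, N4 — cost 10×9 + 5×13 + 7×13 = 246
  W3 (cap 18, load 17): N3, N5 — cost 5×4 + 12×4 = 68
  Shipping 314, fixed 198 → total 512.
  Any other capacity-feasible assignment to {W2, W3} ships for at least 314.
Compare {W1, W2}: its best feasible assignment gives total 669.
Compare {W1, W2, W3}: its best feasible assignment gives total 681.
Every other set of open sites that can feasibly serve all demand totals ≥ 669 even under its best assignment. Minimum: 512.

512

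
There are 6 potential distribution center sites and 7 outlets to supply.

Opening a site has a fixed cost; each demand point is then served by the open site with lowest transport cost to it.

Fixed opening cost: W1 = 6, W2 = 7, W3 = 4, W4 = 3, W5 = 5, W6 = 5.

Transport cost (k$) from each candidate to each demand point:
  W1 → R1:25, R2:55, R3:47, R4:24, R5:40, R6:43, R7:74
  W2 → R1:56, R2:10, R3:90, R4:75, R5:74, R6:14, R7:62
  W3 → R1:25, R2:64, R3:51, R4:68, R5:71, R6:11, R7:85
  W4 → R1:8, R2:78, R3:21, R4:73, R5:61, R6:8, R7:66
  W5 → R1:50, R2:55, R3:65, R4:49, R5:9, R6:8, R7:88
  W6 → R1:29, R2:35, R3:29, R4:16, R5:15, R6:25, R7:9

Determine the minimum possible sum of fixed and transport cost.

Open {W2, W4, W5, W6}: assign each demand point to its cheapest open site.
  R1→W4 8, R2→W2 10, R3→W4 21, R4→W6 16, R5→W5 9, R6→W4 8, R7→W6 9
  transport cost 81, fixed 20 → total 101.
Compare {W2, W4, W6}: transport cost 87 + fixed 15 = 102.
Compare {W2, W3, W4, W5, W6}: transport cost 81 + fixed 24 = 105.
Compare {W2, W3, W4, W6}: transport cost 87 + fixed 19 = 106.
All other subsets cost ≥ 102. Minimum total cost: 101.

101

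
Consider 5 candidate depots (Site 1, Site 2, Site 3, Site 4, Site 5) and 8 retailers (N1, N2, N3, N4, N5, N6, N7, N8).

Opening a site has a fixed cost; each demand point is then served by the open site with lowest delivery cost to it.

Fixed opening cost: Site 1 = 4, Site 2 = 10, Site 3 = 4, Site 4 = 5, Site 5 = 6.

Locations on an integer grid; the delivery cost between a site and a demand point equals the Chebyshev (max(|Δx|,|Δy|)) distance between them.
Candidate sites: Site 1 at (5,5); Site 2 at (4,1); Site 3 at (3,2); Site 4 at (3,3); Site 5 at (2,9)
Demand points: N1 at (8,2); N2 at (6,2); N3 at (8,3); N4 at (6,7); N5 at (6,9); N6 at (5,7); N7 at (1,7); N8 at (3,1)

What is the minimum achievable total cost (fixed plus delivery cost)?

29

Open {Site 1}: assign each demand point to its cheapest open site.
  N1→Site 1 3, N2→Site 1 3, N3→Site 1 3, N4→Site 1 2, N5→Site 1 4, N6→Site 1 2, N7→Site 1 4, N8→Site 1 4
  delivery cost 25, fixed 4 → total 29.
Compare {Site 1, Site 3}: delivery cost 22 + fixed 8 = 30.
Compare {Site 1, Site 4}: delivery cost 23 + fixed 9 = 32.
Compare {Site 1, Site 5}: delivery cost 23 + fixed 10 = 33.
All other subsets cost ≥ 30. Minimum total cost: 29.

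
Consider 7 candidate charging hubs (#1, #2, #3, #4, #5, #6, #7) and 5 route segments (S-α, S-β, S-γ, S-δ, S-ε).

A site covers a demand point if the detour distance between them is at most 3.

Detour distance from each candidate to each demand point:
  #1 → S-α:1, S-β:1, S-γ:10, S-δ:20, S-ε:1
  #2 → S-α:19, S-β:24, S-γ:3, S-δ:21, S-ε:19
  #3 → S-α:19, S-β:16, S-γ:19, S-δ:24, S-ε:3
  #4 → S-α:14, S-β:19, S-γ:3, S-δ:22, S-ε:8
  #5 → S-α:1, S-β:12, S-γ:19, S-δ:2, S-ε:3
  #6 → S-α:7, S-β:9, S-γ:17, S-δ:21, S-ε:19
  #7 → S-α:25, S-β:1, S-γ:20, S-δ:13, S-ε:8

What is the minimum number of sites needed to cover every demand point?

3

Coverage sets (demand points within 3 of each site):
  #1: {S-α, S-β, S-ε}
  #2: {S-γ}
  #3: {S-ε}
  #4: {S-γ}
  #5: {S-α, S-δ, S-ε}
  #6: {}
  #7: {S-β}
No 2 sites suffice: every size-2 union leaves at least one demand point uncovered.
But {#1, #2, #5} covers everything, so the minimum is 3.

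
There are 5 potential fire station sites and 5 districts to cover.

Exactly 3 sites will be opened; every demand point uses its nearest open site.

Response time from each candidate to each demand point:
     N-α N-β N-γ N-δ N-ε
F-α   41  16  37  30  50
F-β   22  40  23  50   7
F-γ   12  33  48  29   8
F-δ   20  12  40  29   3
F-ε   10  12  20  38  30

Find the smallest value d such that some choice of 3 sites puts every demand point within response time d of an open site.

Open {F-α, F-β, F-γ}.
  Farthest demand point is N-δ at response time 29 (to F-γ); all others are ≤ 29.
With {F-α, F-β, F-δ} the worst case is 29.
With {F-α, F-γ, F-ε} the worst case is 29.
No size-3 selection achieves below 29.

29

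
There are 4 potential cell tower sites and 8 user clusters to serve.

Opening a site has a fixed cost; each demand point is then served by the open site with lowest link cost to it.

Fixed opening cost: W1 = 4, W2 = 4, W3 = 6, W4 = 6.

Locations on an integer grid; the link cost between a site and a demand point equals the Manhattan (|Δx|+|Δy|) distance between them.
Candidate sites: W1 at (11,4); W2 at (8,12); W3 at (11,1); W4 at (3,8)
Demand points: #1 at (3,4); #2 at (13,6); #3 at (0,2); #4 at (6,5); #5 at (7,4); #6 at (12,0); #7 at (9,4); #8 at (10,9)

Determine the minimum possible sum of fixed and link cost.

50

Open {W1, W4}: assign each demand point to its cheapest open site.
  #1→W4 4, #2→W1 4, #3→W4 9, #4→W1 6, #5→W1 4, #6→W1 5, #7→W1 2, #8→W1 6
  link cost 40, fixed 10 → total 50.
Compare {W1}: link cost 48 + fixed 4 = 52.
Compare {W1, W2, W4}: link cost 39 + fixed 14 = 53.
Compare {W1, W3, W4}: link cost 37 + fixed 16 = 53.
All other subsets cost ≥ 52. Minimum total cost: 50.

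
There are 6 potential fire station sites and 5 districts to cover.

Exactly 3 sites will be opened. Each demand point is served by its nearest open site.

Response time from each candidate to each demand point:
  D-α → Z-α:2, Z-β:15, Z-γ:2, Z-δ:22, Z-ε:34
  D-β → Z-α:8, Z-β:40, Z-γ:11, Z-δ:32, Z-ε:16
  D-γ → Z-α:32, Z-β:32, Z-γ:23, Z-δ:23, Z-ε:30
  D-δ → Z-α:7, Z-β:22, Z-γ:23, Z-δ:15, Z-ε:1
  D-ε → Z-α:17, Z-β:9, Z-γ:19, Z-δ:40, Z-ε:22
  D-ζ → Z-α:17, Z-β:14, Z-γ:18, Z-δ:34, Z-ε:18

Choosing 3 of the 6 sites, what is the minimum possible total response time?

Open {D-α, D-δ, D-ε}.
  Z-α→D-α 2, Z-β→D-ε 9, Z-γ→D-α 2, Z-δ→D-δ 15, Z-ε→D-δ 1  ⇒ total 29.
Compare {D-α, D-δ, D-ζ}: total 34.
Compare {D-α, D-β, D-δ}: total 35.
No size-3 selection does better; minimum is 29.

29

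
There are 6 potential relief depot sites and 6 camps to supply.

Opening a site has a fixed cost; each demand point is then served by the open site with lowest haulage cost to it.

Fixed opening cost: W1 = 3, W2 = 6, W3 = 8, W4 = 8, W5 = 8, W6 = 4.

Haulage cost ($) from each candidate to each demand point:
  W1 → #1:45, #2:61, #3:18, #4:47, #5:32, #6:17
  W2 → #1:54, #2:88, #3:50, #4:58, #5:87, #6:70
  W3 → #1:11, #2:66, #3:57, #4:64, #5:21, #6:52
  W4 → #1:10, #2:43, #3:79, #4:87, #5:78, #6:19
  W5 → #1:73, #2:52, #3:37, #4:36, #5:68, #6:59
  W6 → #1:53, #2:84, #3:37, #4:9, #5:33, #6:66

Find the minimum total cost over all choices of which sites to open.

141

Open {W1, W3, W4, W6}: assign each demand point to its cheapest open site.
  #1→W4 10, #2→W4 43, #3→W1 18, #4→W6 9, #5→W3 21, #6→W1 17
  haulage cost 118, fixed 23 → total 141.
Compare {W1, W4, W6}: haulage cost 129 + fixed 15 = 144.
Compare {W1, W2, W3, W4, W6}: haulage cost 118 + fixed 29 = 147.
Compare {W1, W3, W4, W5, W6}: haulage cost 118 + fixed 31 = 149.
All other subsets cost ≥ 144. Minimum total cost: 141.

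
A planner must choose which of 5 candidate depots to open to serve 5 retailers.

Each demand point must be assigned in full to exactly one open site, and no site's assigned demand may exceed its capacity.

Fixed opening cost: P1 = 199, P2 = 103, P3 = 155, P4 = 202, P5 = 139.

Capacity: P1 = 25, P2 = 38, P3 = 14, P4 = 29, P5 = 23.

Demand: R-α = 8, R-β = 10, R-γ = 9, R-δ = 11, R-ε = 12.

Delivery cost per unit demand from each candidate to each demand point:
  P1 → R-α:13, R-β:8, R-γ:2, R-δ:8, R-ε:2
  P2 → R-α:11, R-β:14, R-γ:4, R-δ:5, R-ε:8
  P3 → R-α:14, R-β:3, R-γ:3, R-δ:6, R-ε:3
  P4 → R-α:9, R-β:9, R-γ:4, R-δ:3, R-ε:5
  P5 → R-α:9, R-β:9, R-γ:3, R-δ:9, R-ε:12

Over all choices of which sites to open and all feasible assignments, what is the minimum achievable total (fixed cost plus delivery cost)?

585

Open {P1, P2}; cheapest assignment that respects the capacities:
  P1 (cap 25, load 22): R-β, R-ε — cost 10×8 + 12×2 = 104
  P2 (cap 38, load 28): R-α, R-γ, R-δ — cost 8×11 + 9×4 + 11×5 = 179
  Shipping 283, fixed 302 → total 585.
  Any other capacity-feasible assignment to {P1, P2} ships for at least 283.
Compare {P2, P5}: its best feasible assignment gives total 591.
Compare {P2, P3}: its best feasible assignment gives total 613.
Every other set of open sites that can feasibly serve all demand totals ≥ 591 even under its best assignment. Minimum: 585.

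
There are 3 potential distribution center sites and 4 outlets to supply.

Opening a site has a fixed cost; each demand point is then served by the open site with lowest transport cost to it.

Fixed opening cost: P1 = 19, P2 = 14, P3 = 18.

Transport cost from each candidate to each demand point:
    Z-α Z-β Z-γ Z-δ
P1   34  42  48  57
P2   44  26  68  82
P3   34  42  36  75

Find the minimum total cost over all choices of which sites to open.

Open {P1, P2}: assign each demand point to its cheapest open site.
  Z-α→P1 34, Z-β→P2 26, Z-γ→P1 48, Z-δ→P1 57
  transport cost 165, fixed 33 → total 198.
Compare {P1}: transport cost 181 + fixed 19 = 200.
Compare {P2, P3}: transport cost 171 + fixed 32 = 203.
Compare {P1, P2, P3}: transport cost 153 + fixed 51 = 204.
All other subsets cost ≥ 200. Minimum total cost: 198.

198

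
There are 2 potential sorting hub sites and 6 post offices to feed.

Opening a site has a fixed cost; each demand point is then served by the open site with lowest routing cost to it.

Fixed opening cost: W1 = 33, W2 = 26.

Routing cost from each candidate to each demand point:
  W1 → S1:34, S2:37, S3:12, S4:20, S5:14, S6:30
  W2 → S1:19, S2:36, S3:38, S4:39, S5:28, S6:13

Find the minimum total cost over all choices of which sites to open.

173

Open {W1, W2}: assign each demand point to its cheapest open site.
  S1→W2 19, S2→W2 36, S3→W1 12, S4→W1 20, S5→W1 14, S6→W2 13
  routing cost 114, fixed 59 → total 173.
Compare {W1}: routing cost 147 + fixed 33 = 180.
Compare {W2}: routing cost 173 + fixed 26 = 199.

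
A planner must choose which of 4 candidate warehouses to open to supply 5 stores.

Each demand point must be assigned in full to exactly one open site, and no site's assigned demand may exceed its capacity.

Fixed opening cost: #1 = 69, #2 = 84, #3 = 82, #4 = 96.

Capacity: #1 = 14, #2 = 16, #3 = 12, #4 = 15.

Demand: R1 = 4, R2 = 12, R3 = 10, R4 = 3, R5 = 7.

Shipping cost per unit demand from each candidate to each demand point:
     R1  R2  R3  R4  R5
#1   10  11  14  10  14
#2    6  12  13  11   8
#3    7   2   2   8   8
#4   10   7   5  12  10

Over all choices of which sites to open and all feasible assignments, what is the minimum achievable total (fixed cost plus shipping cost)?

Open {#2, #3, #4}; cheapest assignment that respects the capacities:
  #2 (cap 16, load 14): R1, R4, R5 — cost 4×6 + 3×11 + 7×8 = 113
  #3 (cap 12, load 12): R2 — cost 12×2 = 24
  #4 (cap 15, load 10): R3 — cost 10×5 = 50
  Shipping 187, fixed 262 → total 449.
  Any other capacity-feasible assignment to {#2, #3, #4} ships for at least 187.
Compare {#1, #3, #4}: its best feasible assignment gives total 489.
Compare {#1, #2, #3}: its best feasible assignment gives total 500.
Every other set of open sites that can feasibly serve all demand totals ≥ 489 even under its best assignment. Minimum: 449.

449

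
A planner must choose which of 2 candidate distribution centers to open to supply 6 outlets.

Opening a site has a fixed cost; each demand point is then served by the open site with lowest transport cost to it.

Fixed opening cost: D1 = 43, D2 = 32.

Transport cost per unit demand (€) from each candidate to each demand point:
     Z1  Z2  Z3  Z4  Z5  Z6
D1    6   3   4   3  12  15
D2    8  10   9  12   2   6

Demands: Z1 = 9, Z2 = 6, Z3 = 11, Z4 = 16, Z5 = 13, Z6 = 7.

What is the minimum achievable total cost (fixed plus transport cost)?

307

Open {D1, D2}: assign each demand point to its cheapest open site.
  Z1→D1 9×6=54, Z2→D1 6×3=18, Z3→D1 11×4=44, Z4→D1 16×3=48, Z5→D2 13×2=26, Z6→D2 7×6=42
  transport cost 232, fixed 75 → total 307.
Compare {D1}: transport cost 425 + fixed 43 = 468.
Compare {D2}: transport cost 491 + fixed 32 = 523.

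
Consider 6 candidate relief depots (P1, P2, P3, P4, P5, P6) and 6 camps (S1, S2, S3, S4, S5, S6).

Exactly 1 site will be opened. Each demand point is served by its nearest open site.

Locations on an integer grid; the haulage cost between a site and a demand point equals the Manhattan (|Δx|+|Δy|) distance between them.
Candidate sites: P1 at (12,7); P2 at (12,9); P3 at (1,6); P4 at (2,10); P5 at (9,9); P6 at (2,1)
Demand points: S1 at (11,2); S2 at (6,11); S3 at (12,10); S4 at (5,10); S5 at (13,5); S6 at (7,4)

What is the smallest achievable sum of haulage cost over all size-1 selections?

38

Open {P5}.
  S1→P5 9, S2→P5 5, S3→P5 4, S4→P5 5, S5→P5 8, S6→P5 7  ⇒ total 38.
Compare {P1}: total 40.
Compare {P2}: total 40.
No size-1 selection does better; minimum is 38.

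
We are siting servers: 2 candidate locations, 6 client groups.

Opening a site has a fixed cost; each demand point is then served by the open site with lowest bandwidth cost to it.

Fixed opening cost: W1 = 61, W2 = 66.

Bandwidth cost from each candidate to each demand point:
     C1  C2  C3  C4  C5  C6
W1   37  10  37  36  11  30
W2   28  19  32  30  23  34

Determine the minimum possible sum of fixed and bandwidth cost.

222

Open {W1}: assign each demand point to its cheapest open site.
  C1→W1 37, C2→W1 10, C3→W1 37, C4→W1 36, C5→W1 11, C6→W1 30
  bandwidth cost 161, fixed 61 → total 222.
Compare {W2}: bandwidth cost 166 + fixed 66 = 232.
Compare {W1, W2}: bandwidth cost 141 + fixed 127 = 268.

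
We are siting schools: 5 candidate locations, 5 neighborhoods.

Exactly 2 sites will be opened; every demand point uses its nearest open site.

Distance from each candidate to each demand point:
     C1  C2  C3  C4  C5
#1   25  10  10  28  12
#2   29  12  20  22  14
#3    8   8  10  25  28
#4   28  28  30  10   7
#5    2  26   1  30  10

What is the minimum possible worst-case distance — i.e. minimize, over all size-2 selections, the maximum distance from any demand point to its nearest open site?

Open {#3, #4}.
  Farthest demand point is C3 at distance 10 (to #3); all others are ≤ 10.
With {#2, #3} the worst case is 22.
With {#2, #5} the worst case is 22.
No size-2 selection achieves below 10.

10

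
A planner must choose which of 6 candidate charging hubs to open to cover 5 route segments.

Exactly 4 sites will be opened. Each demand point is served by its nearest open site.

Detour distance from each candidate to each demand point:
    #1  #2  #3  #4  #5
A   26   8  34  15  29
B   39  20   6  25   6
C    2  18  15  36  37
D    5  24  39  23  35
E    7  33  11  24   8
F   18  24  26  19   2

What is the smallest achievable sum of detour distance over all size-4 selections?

33

Open {A, B, C, F}.
  #1→C 2, #2→A 8, #3→B 6, #4→A 15, #5→F 2  ⇒ total 33.
Compare {A, B, D, F}: total 36.
Compare {A, B, C, D}: total 37.
No size-4 selection does better; minimum is 33.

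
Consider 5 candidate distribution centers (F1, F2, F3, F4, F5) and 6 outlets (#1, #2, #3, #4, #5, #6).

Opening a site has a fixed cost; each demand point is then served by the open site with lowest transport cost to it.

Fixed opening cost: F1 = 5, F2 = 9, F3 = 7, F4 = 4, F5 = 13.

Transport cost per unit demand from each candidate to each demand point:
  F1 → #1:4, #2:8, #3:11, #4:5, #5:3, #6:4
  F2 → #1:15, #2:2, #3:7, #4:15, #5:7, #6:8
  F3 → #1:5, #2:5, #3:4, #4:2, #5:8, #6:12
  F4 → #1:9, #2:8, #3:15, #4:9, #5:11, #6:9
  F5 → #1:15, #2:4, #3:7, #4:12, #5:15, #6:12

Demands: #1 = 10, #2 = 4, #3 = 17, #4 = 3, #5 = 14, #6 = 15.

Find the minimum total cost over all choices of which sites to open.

245

Open {F1, F2, F3}: assign each demand point to its cheapest open site.
  #1→F1 10×4=40, #2→F2 4×2=8, #3→F3 17×4=68, #4→F3 3×2=6, #5→F1 14×3=42, #6→F1 15×4=60
  transport cost 224, fixed 21 → total 245.
Compare {F1, F3}: transport cost 236 + fixed 12 = 248.
Compare {F1, F2, F3, F4}: transport cost 224 + fixed 25 = 249.
Compare {F1, F3, F4}: transport cost 236 + fixed 16 = 252.
All other subsets cost ≥ 248. Minimum total cost: 245.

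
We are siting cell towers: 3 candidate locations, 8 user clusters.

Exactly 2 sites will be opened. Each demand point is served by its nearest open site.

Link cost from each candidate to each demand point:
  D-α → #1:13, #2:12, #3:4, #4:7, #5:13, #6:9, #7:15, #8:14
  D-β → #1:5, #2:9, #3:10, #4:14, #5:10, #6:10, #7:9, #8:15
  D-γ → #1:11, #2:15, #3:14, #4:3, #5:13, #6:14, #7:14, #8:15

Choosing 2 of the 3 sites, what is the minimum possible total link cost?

67

Open {D-α, D-β}.
  #1→D-β 5, #2→D-β 9, #3→D-α 4, #4→D-α 7, #5→D-β 10, #6→D-α 9, #7→D-β 9, #8→D-α 14  ⇒ total 67.
Compare {D-β, D-γ}: total 71.
Compare {D-α, D-γ}: total 80.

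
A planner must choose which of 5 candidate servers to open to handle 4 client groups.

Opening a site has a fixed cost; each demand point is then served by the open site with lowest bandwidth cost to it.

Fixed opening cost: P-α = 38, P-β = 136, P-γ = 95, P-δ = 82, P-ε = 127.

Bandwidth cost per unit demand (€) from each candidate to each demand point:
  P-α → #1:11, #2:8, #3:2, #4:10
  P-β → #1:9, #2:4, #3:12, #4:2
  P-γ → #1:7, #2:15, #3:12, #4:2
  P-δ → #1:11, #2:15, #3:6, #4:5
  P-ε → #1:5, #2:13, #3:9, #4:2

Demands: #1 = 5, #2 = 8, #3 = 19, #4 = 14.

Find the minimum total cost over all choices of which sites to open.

Open {P-α, P-γ}: assign each demand point to its cheapest open site.
  #1→P-γ 5×7=35, #2→P-α 8×8=64, #3→P-α 19×2=38, #4→P-γ 14×2=28
  bandwidth cost 165, fixed 133 → total 298.
Compare {P-α, P-β}: bandwidth cost 143 + fixed 174 = 317.
Compare {P-α, P-ε}: bandwidth cost 155 + fixed 165 = 320.
Compare {P-α}: bandwidth cost 297 + fixed 38 = 335.
All other subsets cost ≥ 317. Minimum total cost: 298.

298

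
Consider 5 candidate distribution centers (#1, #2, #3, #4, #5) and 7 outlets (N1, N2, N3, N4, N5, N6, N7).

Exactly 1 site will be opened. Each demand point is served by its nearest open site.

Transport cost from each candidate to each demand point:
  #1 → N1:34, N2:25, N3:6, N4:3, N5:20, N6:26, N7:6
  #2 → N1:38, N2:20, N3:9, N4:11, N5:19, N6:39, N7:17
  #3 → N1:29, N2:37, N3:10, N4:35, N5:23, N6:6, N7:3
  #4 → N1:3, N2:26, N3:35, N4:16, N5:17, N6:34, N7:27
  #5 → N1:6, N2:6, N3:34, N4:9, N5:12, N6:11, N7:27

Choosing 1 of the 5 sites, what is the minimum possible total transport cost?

105

Open {#5}.
  N1→#5 6, N2→#5 6, N3→#5 34, N4→#5 9, N5→#5 12, N6→#5 11, N7→#5 27  ⇒ total 105.
Compare {#1}: total 120.
Compare {#3}: total 143.
No size-1 selection does better; minimum is 105.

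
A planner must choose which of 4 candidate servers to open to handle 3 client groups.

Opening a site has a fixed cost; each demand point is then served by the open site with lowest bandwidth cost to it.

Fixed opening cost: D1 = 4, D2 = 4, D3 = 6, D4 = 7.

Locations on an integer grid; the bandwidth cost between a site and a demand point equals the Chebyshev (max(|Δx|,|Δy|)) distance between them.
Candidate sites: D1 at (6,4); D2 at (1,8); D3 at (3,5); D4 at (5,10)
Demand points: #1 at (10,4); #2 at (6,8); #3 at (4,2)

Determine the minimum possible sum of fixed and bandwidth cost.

14

Open {D1}: assign each demand point to its cheapest open site.
  #1→D1 4, #2→D1 4, #3→D1 2
  bandwidth cost 10, fixed 4 → total 14.
Compare {D1, D2}: bandwidth cost 10 + fixed 8 = 18.
Compare {D3}: bandwidth cost 13 + fixed 6 = 19.
Compare {D1, D3}: bandwidth cost 9 + fixed 10 = 19.
All other subsets cost ≥ 18. Minimum total cost: 14.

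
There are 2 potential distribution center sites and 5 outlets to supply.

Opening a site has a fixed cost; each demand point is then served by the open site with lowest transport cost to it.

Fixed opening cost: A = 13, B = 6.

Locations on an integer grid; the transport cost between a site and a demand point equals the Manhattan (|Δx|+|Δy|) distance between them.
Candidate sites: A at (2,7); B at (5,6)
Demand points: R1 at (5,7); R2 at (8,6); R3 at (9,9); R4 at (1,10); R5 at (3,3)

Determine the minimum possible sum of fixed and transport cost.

30

Open {B}: assign each demand point to its cheapest open site.
  R1→B 1, R2→B 3, R3→B 7, R4→B 8, R5→B 5
  transport cost 24, fixed 6 → total 30.
Compare {A, B}: transport cost 20 + fixed 19 = 39.
Compare {A}: transport cost 28 + fixed 13 = 41.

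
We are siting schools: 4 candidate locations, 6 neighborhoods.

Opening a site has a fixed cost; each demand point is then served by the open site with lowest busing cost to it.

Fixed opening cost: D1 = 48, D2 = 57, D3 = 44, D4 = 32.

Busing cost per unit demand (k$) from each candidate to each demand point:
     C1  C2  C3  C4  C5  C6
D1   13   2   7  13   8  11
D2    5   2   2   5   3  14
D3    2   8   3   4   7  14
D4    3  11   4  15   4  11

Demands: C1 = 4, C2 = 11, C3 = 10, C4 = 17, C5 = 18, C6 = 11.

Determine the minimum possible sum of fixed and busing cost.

Open {D2, D4}: assign each demand point to its cheapest open site.
  C1→D4 4×3=12, C2→D2 11×2=22, C3→D2 10×2=20, C4→D2 17×5=85, C5→D2 18×3=54, C6→D4 11×11=121
  busing cost 314, fixed 89 → total 403.
Compare {D2}: busing cost 355 + fixed 57 = 412.
Compare {D2, D3, D4}: busing cost 293 + fixed 133 = 426.
Compare {D1, D2}: busing cost 322 + fixed 105 = 427.
All other subsets cost ≥ 412. Minimum total cost: 403.

403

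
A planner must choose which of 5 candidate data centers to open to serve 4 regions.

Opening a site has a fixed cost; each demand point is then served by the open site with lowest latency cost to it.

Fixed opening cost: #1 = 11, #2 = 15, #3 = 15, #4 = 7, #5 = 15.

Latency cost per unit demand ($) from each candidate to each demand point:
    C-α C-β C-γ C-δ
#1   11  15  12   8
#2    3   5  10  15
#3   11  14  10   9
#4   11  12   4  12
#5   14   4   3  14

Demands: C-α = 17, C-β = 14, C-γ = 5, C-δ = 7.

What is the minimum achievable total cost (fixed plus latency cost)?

Open {#1, #2, #5}: assign each demand point to its cheapest open site.
  C-α→#2 17×3=51, C-β→#5 14×4=56, C-γ→#5 5×3=15, C-δ→#1 7×8=56
  latency cost 178, fixed 41 → total 219.
Compare {#1, #2, #4, #5}: latency cost 178 + fixed 48 = 226.
Compare {#1, #2, #4}: latency cost 197 + fixed 33 = 230.
Compare {#2, #3, #5}: latency cost 185 + fixed 45 = 230.
All other subsets cost ≥ 226. Minimum total cost: 219.

219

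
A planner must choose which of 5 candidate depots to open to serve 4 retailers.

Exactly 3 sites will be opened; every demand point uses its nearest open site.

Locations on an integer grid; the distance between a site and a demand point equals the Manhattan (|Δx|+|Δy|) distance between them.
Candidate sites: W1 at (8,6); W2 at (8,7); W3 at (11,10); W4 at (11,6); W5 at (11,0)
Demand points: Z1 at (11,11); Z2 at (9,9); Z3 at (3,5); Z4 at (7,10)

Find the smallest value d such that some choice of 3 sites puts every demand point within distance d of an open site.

Open {W1, W2, W3}.
  Farthest demand point is Z3 at distance 6 (to W1); all others are ≤ 6.
With {W1, W2, W4} the worst case is 6.
With {W1, W3, W4} the worst case is 6.
No size-3 selection achieves below 6.

6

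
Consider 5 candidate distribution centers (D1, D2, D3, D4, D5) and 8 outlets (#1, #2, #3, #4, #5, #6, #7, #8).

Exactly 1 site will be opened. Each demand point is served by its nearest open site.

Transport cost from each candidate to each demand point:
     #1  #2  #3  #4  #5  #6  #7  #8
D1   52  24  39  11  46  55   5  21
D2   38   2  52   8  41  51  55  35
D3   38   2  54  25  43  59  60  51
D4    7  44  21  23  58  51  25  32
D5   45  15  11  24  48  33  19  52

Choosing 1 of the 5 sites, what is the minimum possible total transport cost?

247

Open {D5}.
  #1→D5 45, #2→D5 15, #3→D5 11, #4→D5 24, #5→D5 48, #6→D5 33, #7→D5 19, #8→D5 52  ⇒ total 247.
Compare {D1}: total 253.
Compare {D4}: total 261.
No size-1 selection does better; minimum is 247.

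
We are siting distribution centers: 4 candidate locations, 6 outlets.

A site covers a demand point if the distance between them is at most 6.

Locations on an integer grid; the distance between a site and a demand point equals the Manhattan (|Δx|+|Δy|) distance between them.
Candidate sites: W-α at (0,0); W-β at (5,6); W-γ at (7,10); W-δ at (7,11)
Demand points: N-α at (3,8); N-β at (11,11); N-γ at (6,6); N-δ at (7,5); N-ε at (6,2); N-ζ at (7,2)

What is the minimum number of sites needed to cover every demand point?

2

Coverage sets (demand points within 6 of each site):
  W-α: {}
  W-β: {N-α, N-γ, N-δ, N-ε, N-ζ}
  W-γ: {N-α, N-β, N-γ, N-δ}
  W-δ: {N-β, N-γ, N-δ}
No single site covers all 6 demand points.
But {W-β, W-γ} covers everything, so the minimum is 2.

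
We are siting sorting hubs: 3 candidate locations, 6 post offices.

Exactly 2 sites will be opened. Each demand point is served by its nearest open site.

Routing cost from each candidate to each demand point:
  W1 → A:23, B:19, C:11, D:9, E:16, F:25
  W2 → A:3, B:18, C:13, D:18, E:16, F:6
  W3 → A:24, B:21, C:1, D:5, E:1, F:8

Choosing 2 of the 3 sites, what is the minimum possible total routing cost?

34

Open {W2, W3}.
  A→W2 3, B→W2 18, C→W3 1, D→W3 5, E→W3 1, F→W2 6  ⇒ total 34.
Compare {W1, W3}: total 57.
Compare {W1, W2}: total 63.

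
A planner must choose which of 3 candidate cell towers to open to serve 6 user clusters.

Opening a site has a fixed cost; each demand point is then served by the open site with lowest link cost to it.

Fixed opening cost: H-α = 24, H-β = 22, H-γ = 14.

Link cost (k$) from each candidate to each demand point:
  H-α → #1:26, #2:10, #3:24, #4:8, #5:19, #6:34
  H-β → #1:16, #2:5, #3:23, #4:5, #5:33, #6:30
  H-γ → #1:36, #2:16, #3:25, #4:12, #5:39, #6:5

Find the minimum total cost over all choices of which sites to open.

Open {H-β, H-γ}: assign each demand point to its cheapest open site.
  #1→H-β 16, #2→H-β 5, #3→H-β 23, #4→H-β 5, #5→H-β 33, #6→H-γ 5
  link cost 87, fixed 36 → total 123.
Compare {H-α, H-γ}: link cost 92 + fixed 38 = 130.
Compare {H-α, H-β, H-γ}: link cost 73 + fixed 60 = 133.
Compare {H-β}: link cost 112 + fixed 22 = 134.
All other subsets cost ≥ 130. Minimum total cost: 123.

123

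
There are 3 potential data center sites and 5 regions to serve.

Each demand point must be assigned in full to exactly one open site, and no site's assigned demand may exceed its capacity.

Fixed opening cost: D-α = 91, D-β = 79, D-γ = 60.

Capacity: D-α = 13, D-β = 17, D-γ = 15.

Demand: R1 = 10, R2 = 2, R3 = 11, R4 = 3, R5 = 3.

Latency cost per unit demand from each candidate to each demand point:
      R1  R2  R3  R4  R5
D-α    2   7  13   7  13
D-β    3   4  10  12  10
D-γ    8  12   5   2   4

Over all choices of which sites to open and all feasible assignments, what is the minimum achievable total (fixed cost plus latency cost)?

Open {D-β, D-γ}; cheapest assignment that respects the capacities:
  D-β (cap 17, load 15): R1, R2, R5 — cost 10×3 + 2×4 + 3×10 = 68
  D-γ (cap 15, load 14): R3, R4 — cost 11×5 + 3×2 = 61
  Shipping 129, fixed 139 → total 268.
  Any other capacity-feasible assignment to {D-β, D-γ} ships for at least 129.
Compare {D-α, D-β, D-γ}: its best feasible assignment gives total 346.
Compare {D-α, D-β}: its best feasible assignment gives total 359.
Every other set of open sites that can feasibly serve all demand totals ≥ 346 even under its best assignment. Minimum: 268.

268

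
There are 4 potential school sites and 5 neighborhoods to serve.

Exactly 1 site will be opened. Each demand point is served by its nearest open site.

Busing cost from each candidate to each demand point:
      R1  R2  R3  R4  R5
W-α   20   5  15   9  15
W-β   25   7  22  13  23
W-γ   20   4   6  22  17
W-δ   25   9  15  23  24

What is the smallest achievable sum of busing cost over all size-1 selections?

64

Open {W-α}.
  R1→W-α 20, R2→W-α 5, R3→W-α 15, R4→W-α 9, R5→W-α 15  ⇒ total 64.
Compare {W-γ}: total 69.
Compare {W-β}: total 90.
No size-1 selection does better; minimum is 64.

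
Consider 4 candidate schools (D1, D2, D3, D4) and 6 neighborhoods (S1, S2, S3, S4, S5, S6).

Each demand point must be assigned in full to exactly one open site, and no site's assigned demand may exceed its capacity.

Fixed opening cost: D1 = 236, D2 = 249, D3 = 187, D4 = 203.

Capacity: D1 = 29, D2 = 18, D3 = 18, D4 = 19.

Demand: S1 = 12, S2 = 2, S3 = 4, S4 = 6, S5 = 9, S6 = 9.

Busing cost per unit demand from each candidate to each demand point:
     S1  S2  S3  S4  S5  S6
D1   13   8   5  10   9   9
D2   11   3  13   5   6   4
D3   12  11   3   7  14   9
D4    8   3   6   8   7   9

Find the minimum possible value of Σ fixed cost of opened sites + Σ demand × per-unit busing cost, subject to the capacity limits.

781

Open {D1, D4}; cheapest assignment that respects the capacities:
  D1 (cap 29, load 24): S2, S3, S5, S6 — cost 2×8 + 4×5 + 9×9 + 9×9 = 198
  D4 (cap 19, load 18): S1, S4 — cost 12×8 + 6×8 = 144
  Shipping 342, fixed 439 → total 781.
  Any other capacity-feasible assignment to {D1, D4} ships for at least 342.
Compare {D1, D3}: its best feasible assignment gives total 807.
Compare {D1, D2}: its best feasible assignment gives total 814.
Every other set of open sites that can feasibly serve all demand totals ≥ 807 even under its best assignment. Minimum: 781.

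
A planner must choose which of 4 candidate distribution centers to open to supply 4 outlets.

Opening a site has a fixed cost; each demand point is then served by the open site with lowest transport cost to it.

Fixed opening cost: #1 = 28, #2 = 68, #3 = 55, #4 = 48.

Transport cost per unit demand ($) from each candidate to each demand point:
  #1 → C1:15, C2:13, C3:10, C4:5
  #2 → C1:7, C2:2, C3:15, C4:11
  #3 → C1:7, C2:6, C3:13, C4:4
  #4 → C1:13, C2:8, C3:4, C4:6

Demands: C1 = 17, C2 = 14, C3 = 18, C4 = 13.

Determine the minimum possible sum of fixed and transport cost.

413

Open {#2, #4}: assign each demand point to its cheapest open site.
  C1→#2 17×7=119, C2→#2 14×2=28, C3→#4 18×4=72, C4→#4 13×6=78
  transport cost 297, fixed 116 → total 413.
Compare {#1, #2, #4}: transport cost 284 + fixed 144 = 428.
Compare {#3, #4}: transport cost 327 + fixed 103 = 430.
Compare {#2, #3, #4}: transport cost 271 + fixed 171 = 442.
All other subsets cost ≥ 428. Minimum total cost: 413.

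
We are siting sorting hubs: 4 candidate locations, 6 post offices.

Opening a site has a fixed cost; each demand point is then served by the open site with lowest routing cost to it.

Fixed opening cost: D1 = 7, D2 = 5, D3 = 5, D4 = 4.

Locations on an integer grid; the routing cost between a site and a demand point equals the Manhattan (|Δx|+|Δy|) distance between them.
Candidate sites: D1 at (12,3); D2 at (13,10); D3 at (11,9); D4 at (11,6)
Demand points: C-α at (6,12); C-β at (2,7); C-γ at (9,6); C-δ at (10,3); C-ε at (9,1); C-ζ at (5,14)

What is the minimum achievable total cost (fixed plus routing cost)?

Open {D3, D4}: assign each demand point to its cheapest open site.
  C-α→D3 8, C-β→D4 10, C-γ→D4 2, C-δ→D4 4, C-ε→D4 7, C-ζ→D3 11
  routing cost 42, fixed 9 → total 51.
Compare {D4}: routing cost 48 + fixed 4 = 52.
Compare {D2, D4}: routing cost 44 + fixed 9 = 53.
Compare {D1, D3}: routing cost 42 + fixed 12 = 54.
All other subsets cost ≥ 52. Minimum total cost: 51.

51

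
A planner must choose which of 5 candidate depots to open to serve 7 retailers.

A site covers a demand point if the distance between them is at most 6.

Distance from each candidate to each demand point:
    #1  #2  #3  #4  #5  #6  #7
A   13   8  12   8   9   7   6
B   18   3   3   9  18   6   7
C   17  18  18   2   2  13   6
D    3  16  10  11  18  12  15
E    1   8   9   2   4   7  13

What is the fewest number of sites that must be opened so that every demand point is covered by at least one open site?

Coverage sets (demand points within 6 of each site):
  A: {#7}
  B: {#2, #3, #6}
  C: {#4, #5, #7}
  D: {#1}
  E: {#1, #4, #5}
No 2 sites suffice: every size-2 union leaves at least one demand point uncovered.
But {A, B, E} covers everything, so the minimum is 3.

3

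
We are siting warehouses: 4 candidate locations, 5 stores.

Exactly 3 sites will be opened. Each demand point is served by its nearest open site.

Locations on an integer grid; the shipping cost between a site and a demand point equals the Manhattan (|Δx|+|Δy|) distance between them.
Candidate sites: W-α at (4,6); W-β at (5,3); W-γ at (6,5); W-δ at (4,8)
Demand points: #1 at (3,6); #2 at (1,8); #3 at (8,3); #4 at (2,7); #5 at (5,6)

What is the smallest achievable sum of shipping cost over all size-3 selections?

11

Open {W-α, W-β, W-δ}.
  #1→W-α 1, #2→W-δ 3, #3→W-β 3, #4→W-α 3, #5→W-α 1  ⇒ total 11.
Compare {W-α, W-γ, W-δ}: total 12.
Compare {W-α, W-β, W-γ}: total 13.
No size-3 selection does better; minimum is 11.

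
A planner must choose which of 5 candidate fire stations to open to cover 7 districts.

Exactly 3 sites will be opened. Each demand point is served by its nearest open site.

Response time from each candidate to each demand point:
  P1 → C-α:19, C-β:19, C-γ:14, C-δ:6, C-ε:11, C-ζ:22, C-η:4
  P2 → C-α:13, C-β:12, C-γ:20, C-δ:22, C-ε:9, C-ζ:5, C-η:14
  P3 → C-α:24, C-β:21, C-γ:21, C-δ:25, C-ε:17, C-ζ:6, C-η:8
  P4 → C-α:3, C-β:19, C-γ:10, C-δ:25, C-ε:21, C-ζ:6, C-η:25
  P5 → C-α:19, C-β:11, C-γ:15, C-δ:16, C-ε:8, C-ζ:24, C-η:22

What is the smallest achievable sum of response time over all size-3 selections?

48

Open {P1, P4, P5}.
  C-α→P4 3, C-β→P5 11, C-γ→P4 10, C-δ→P1 6, C-ε→P5 8, C-ζ→P4 6, C-η→P1 4  ⇒ total 48.
Compare {P1, P2, P4}: total 49.
Compare {P1, P3, P4}: total 59.
No size-3 selection does better; minimum is 48.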